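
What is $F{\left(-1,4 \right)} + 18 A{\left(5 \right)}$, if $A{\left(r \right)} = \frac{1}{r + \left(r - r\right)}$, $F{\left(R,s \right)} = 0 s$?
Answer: $\frac{18}{5} \approx 3.6$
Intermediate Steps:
$F{\left(R,s \right)} = 0$
$A{\left(r \right)} = \frac{1}{r}$ ($A{\left(r \right)} = \frac{1}{r + 0} = \frac{1}{r}$)
$F{\left(-1,4 \right)} + 18 A{\left(5 \right)} = 0 + \frac{18}{5} = \frac{18}{5}$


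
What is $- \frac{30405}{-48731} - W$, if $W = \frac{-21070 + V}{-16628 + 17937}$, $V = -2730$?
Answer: $\frac{10080655}{536041} \approx 18.806$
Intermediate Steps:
$W = - \frac{200}{11}$ ($W = \frac{-21070 - 2730}{-16628 + 17937} = - \frac{23800}{1309} = \left(-23800\right) \frac{1}{1309} = - \frac{200}{11} \approx -18.182$)
$- \frac{30405}{-48731} - W = - \frac{30405}{-48731} - - \frac{200}{11} = \left(-30405\right) \left(- \frac{1}{48731}\right) + \frac{200}{11} = \frac{30405}{48731} + \frac{200}{11} = \frac{10080655}{536041}$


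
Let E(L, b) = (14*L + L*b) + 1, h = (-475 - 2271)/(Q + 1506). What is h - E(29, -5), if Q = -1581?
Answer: -16904/75 ≈ -225.39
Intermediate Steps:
h = 2746/75 (h = (-475 - 2271)/(-1581 + 1506) = -2746/(-75) = -2746*(-1/75) = 2746/75 ≈ 36.613)
E(L, b) = 1 + 14*L + L*b
h - E(29, -5) = 2746/75 - (1 + 14*29 + 29*(-5)) = 2746/75 - (1 + 406 - 145) = 2746/75 - 1*262 = 2746/75 - 262 = -16904/75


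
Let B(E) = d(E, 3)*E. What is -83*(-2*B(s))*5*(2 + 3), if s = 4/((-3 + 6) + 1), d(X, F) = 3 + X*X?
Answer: 16600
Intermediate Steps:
d(X, F) = 3 + X**2
s = 1 (s = 4/(3 + 1) = 4/4 = 4*(1/4) = 1)
B(E) = E*(3 + E**2) (B(E) = (3 + E**2)*E = E*(3 + E**2))
-83*(-2*B(s))*5*(2 + 3) = -83*(-2*(3 + 1**2))*5*(2 + 3) = -83*(-2*(3 + 1))*5*5 = -83*(-2*4)*25 = -(-664)*25 = -83*(-200) = 16600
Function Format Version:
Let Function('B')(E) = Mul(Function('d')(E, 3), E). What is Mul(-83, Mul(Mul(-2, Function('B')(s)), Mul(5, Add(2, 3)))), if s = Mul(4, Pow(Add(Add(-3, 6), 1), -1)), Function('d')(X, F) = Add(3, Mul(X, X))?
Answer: 16600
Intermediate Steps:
Function('d')(X, F) = Add(3, Pow(X, 2))
s = 1 (s = Mul(4, Pow(Add(3, 1), -1)) = Mul(4, Pow(4, -1)) = Mul(4, Rational(1, 4)) = 1)
Function('B')(E) = Mul(E, Add(3, Pow(E, 2))) (Function('B')(E) = Mul(Add(3, Pow(E, 2)), E) = Mul(E, Add(3, Pow(E, 2))))
Mul(-83, Mul(Mul(-2, Function('B')(s)), Mul(5, Add(2, 3)))) = Mul(-83, Mul(Mul(-2, Mul(1, Add(3, Pow(1, 2)))), Mul(5, Add(2, 3)))) = Mul(-83, Mul(Mul(-2, Mul(1, Add(3, 1))), Mul(5, 5))) = Mul(-83, Mul(Mul(-2, Mul(1, 4)), 25)) = Mul(-83, Mul(Mul(-2, 4), 25)) = Mul(-83, Mul(-8, 25)) = Mul(-83, -200) = 16600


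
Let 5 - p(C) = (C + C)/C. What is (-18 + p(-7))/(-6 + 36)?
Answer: -1/2 ≈ -0.50000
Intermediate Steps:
p(C) = 3 (p(C) = 5 - (C + C)/C = 5 - 2*C/C = 5 - 1*2 = 5 - 2 = 3)
(-18 + p(-7))/(-6 + 36) = (-18 + 3)/(-6 + 36) = -15/30 = -15*1/30 = -1/2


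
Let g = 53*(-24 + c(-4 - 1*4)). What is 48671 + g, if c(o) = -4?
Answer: 47187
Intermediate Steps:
g = -1484 (g = 53*(-24 - 4) = 53*(-28) = -1484)
48671 + g = 48671 - 1484 = 47187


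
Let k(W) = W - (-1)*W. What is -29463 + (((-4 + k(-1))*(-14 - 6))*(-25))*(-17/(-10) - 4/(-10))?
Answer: -35763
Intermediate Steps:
k(W) = 2*W (k(W) = W + W = 2*W)
-29463 + (((-4 + k(-1))*(-14 - 6))*(-25))*(-17/(-10) - 4/(-10)) = -29463 + (((-4 + 2*(-1))*(-14 - 6))*(-25))*(-17/(-10) - 4/(-10)) = -29463 + (((-4 - 2)*(-20))*(-25))*(-17*(-⅒) - 4*(-⅒)) = -29463 + (-6*(-20)*(-25))*(17/10 + ⅖) = -29463 + (120*(-25))*(21/10) = -29463 - 3000*21/10 = -29463 - 6300 = -35763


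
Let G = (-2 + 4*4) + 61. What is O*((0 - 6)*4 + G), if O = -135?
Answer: -6885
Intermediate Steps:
G = 75 (G = (-2 + 16) + 61 = 14 + 61 = 75)
O*((0 - 6)*4 + G) = -135*((0 - 6)*4 + 75) = -135*(-6*4 + 75) = -135*(-24 + 75) = -135*51 = -6885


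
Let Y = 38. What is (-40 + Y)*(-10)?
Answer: 20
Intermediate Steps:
(-40 + Y)*(-10) = (-40 + 38)*(-10) = -2*(-10) = 20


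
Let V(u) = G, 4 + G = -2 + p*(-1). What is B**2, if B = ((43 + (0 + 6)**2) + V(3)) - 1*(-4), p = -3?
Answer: 6400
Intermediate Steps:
G = -3 (G = -4 + (-2 - 3*(-1)) = -4 + (-2 + 3) = -4 + 1 = -3)
V(u) = -3
B = 80 (B = ((43 + (0 + 6)**2) - 3) - 1*(-4) = ((43 + 6**2) - 3) + 4 = ((43 + 36) - 3) + 4 = (79 - 3) + 4 = 76 + 4 = 80)
B**2 = 80**2 = 6400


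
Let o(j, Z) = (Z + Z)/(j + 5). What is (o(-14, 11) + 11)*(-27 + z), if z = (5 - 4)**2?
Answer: -2002/9 ≈ -222.44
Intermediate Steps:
o(j, Z) = 2*Z/(5 + j) (o(j, Z) = (2*Z)/(5 + j) = 2*Z/(5 + j))
z = 1 (z = 1**2 = 1)
(o(-14, 11) + 11)*(-27 + z) = (2*11/(5 - 14) + 11)*(-27 + 1) = (2*11/(-9) + 11)*(-26) = (2*11*(-1/9) + 11)*(-26) = (-22/9 + 11)*(-26) = (77/9)*(-26) = -2002/9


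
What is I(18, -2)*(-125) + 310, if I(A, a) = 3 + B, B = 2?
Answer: -315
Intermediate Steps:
I(A, a) = 5 (I(A, a) = 3 + 2 = 5)
I(18, -2)*(-125) + 310 = 5*(-125) + 310 = -625 + 310 = -315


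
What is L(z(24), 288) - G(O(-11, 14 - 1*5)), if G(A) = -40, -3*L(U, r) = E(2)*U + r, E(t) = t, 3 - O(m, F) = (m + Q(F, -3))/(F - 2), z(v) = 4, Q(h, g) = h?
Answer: -176/3 ≈ -58.667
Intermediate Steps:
O(m, F) = 3 - (F + m)/(-2 + F) (O(m, F) = 3 - (m + F)/(F - 2) = 3 - (F + m)/(-2 + F))
L(U, r) = -2*U/3 - r/3 (L(U, r) = -(2*U + r)/3 = -(r + 2*U)/3 = -2*U/3 - r/3)
L(z(24), 288) - G(O(-11, 14 - 1*5)) = (-⅔*4 - ⅓*288) - 1*(-40) = (-8/3 - 96) + 40 = -296/3 + 40 = -176/3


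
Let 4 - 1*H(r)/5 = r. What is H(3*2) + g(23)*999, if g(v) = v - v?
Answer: -10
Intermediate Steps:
g(v) = 0
H(r) = 20 - 5*r
H(3*2) + g(23)*999 = (20 - 15*2) + 0*999 = (20 - 5*6) + 0 = (20 - 30) + 0 = -10 + 0 = -10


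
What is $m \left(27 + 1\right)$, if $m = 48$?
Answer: $1344$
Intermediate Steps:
$m \left(27 + 1\right) = 48 \left(27 + 1\right) = 48 \cdot 28 = 1344$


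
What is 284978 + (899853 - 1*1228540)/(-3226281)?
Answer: 919419435505/3226281 ≈ 2.8498e+5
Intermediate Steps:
284978 + (899853 - 1*1228540)/(-3226281) = 284978 + (899853 - 1228540)*(-1/3226281) = 284978 - 328687*(-1/3226281) = 284978 + 328687/3226281 = 919419435505/3226281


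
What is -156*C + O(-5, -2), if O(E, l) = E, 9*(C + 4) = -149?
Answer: 9605/3 ≈ 3201.7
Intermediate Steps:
C = -185/9 (C = -4 + (⅑)*(-149) = -4 - 149/9 = -185/9 ≈ -20.556)
-156*C + O(-5, -2) = -156*(-185/9) - 5 = 9620/3 - 5 = 9605/3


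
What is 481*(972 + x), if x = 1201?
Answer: 1045213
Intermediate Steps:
481*(972 + x) = 481*(972 + 1201) = 481*2173 = 1045213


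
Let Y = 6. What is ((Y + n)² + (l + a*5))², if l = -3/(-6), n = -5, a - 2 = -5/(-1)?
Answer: 5329/4 ≈ 1332.3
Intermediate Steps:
a = 7 (a = 2 - 5/(-1) = 2 - 5*(-1) = 2 + 5 = 7)
l = ½ (l = -3*(-⅙) = ½ ≈ 0.50000)
((Y + n)² + (l + a*5))² = ((6 - 5)² + (½ + 7*5))² = (1² + (½ + 35))² = (1 + 71/2)² = (73/2)² = 5329/4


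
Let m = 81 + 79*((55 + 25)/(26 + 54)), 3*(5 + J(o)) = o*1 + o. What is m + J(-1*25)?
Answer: 415/3 ≈ 138.33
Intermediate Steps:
J(o) = -5 + 2*o/3 (J(o) = -5 + (o*1 + o)/3 = -5 + (o + o)/3 = -5 + (2*o)/3 = -5 + 2*o/3)
m = 160 (m = 81 + 79*(80/80) = 81 + 79*(80*(1/80)) = 81 + 79*1 = 81 + 79 = 160)
m + J(-1*25) = 160 + (-5 + 2*(-1*25)/3) = 160 + (-5 + (2/3)*(-25)) = 160 + (-5 - 50/3) = 160 - 65/3 = 415/3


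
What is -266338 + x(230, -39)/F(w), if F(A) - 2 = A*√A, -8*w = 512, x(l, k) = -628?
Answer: -17454993820/65537 - 80384*I/65537 ≈ -2.6634e+5 - 1.2265*I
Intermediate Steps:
w = -64 (w = -⅛*512 = -64)
F(A) = 2 + A^(3/2) (F(A) = 2 + A*√A = 2 + A^(3/2))
-266338 + x(230, -39)/F(w) = -266338 - 628/(2 + (-64)^(3/2)) = -266338 - 628*(2 + 512*I)/262148 = -266338 - 157*(2 + 512*I)/65537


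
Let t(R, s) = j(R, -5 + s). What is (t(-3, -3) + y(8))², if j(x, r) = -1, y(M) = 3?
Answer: 4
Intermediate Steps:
t(R, s) = -1
(t(-3, -3) + y(8))² = (-1 + 3)² = 2² = 4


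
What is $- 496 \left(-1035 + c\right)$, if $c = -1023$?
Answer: $1020768$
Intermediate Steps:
$- 496 \left(-1035 + c\right) = - 496 \left(-1035 - 1023\right) = \left(-496\right) \left(-2058\right) = 1020768$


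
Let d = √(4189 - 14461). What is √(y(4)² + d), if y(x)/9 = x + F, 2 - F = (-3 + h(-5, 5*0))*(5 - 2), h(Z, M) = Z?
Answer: 2*√(18225 + I*√642) ≈ 270.0 + 0.18769*I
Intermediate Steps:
F = 26 (F = 2 - (-3 - 5)*(5 - 2) = 2 - (-8)*3 = 2 - 1*(-24) = 2 + 24 = 26)
y(x) = 234 + 9*x (y(x) = 9*(x + 26) = 9*(26 + x) = 234 + 9*x)
d = 4*I*√642 (d = √(-10272) = 4*I*√642 ≈ 101.35*I)
√(y(4)² + d) = √((234 + 9*4)² + 4*I*√642) = √((234 + 36)² + 4*I*√642) = √(270² + 4*I*√642) = √(72900 + 4*I*√642)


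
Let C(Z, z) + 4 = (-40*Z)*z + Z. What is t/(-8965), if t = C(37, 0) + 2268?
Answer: -2301/8965 ≈ -0.25666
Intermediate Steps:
C(Z, z) = -4 + Z - 40*Z*z (C(Z, z) = -4 + ((-40*Z)*z + Z) = -4 + (-40*Z*z + Z) = -4 + (Z - 40*Z*z) = -4 + Z - 40*Z*z)
t = 2301 (t = (-4 + 37 - 40*37*0) + 2268 = (-4 + 37 + 0) + 2268 = 33 + 2268 = 2301)
t/(-8965) = 2301/(-8965) = 2301*(-1/8965) = -2301/8965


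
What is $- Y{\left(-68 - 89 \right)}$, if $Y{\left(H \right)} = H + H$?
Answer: $314$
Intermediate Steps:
$Y{\left(H \right)} = 2 H$
$- Y{\left(-68 - 89 \right)} = - 2 \left(-68 - 89\right) = - 2 \left(-157\right) = \left(-1\right) \left(-314\right) = 314$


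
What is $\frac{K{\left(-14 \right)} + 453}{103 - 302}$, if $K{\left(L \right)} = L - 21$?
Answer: $- \frac{418}{199} \approx -2.1005$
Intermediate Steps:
$K{\left(L \right)} = -21 + L$
$\frac{K{\left(-14 \right)} + 453}{103 - 302} = \frac{\left(-21 - 14\right) + 453}{103 - 302} = \frac{-35 + 453}{-199} = 418 \left(- \frac{1}{199}\right) = - \frac{418}{199}$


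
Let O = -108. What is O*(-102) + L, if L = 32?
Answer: 11048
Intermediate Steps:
O*(-102) + L = -108*(-102) + 32 = 11016 + 32 = 11048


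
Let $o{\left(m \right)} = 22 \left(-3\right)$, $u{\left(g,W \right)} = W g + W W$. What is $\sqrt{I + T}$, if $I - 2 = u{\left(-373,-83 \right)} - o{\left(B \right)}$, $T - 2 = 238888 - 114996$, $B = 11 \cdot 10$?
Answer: $\sqrt{161810} \approx 402.26$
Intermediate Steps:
$u{\left(g,W \right)} = W^{2} + W g$ ($u{\left(g,W \right)} = W g + W^{2} = W^{2} + W g$)
$B = 110$
$o{\left(m \right)} = -66$
$T = 123894$ ($T = 2 + \left(238888 - 114996\right) = 2 + 123892 = 123894$)
$I = 37916$ ($I = 2 - \left(-66 + 83 \left(-83 - 373\right)\right) = 2 + \left(\left(-83\right) \left(-456\right) + 66\right) = 2 + \left(37848 + 66\right) = 2 + 37914 = 37916$)
$\sqrt{I + T} = \sqrt{37916 + 123894} = \sqrt{161810}$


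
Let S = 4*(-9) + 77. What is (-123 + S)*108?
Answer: -8856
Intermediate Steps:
S = 41 (S = -36 + 77 = 41)
(-123 + S)*108 = (-123 + 41)*108 = -82*108 = -8856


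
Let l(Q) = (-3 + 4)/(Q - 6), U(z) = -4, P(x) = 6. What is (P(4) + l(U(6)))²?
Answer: 3481/100 ≈ 34.810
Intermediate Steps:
l(Q) = 1/(-6 + Q)
(P(4) + l(U(6)))² = (6 + 1/(-6 - 4))² = (6 + 1/(-10))² = (6 - ⅒)² = (59/10)² = 3481/100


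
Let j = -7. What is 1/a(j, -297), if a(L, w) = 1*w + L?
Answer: -1/304 ≈ -0.0032895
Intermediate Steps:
a(L, w) = L + w (a(L, w) = w + L = L + w)
1/a(j, -297) = 1/(-7 - 297) = 1/(-304) = -1/304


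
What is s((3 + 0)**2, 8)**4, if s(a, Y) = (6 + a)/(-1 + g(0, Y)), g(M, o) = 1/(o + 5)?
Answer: 17850625/256 ≈ 69729.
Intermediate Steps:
g(M, o) = 1/(5 + o)
s(a, Y) = (6 + a)/(-1 + 1/(5 + Y))
s((3 + 0)**2, 8)**4 = (-(5 + 8)*(6 + (3 + 0)**2)/(4 + 8))**4 = (-1*13*(6 + 3**2)/12)**4 = (-1*1/12*13*(6 + 9))**4 = (-1*1/12*13*15)**4 = (-65/4)**4 = 17850625/256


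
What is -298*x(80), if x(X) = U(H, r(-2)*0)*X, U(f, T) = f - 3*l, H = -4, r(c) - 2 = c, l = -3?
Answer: -119200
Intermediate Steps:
r(c) = 2 + c
U(f, T) = 9 + f (U(f, T) = f - 3*(-3) = f + 9 = 9 + f)
x(X) = 5*X (x(X) = (9 - 4)*X = 5*X)
-298*x(80) = -1490*80 = -298*400 = -119200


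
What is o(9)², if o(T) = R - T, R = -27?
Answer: 1296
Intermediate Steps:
o(T) = -27 - T
o(9)² = (-27 - 1*9)² = (-27 - 9)² = (-36)² = 1296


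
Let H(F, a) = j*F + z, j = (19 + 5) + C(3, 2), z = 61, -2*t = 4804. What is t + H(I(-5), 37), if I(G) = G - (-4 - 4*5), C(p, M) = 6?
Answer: -1771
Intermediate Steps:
t = -2402 (t = -½*4804 = -2402)
j = 30 (j = (19 + 5) + 6 = 24 + 6 = 30)
I(G) = 24 + G (I(G) = G - (-4 - 20) = G - 1*(-24) = G + 24 = 24 + G)
H(F, a) = 61 + 30*F (H(F, a) = 30*F + 61 = 61 + 30*F)
t + H(I(-5), 37) = -2402 + (61 + 30*(24 - 5)) = -2402 + (61 + 30*19) = -2402 + (61 + 570) = -2402 + 631 = -1771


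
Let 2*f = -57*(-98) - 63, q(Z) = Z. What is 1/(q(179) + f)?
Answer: 2/5881 ≈ 0.00034008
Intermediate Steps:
f = 5523/2 (f = (-57*(-98) - 63)/2 = (5586 - 63)/2 = (1/2)*5523 = 5523/2 ≈ 2761.5)
1/(q(179) + f) = 1/(179 + 5523/2) = 1/(5881/2) = 2/5881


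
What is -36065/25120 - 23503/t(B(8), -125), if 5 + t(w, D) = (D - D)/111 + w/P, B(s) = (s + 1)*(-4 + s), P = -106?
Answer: 6256149537/1421792 ≈ 4400.2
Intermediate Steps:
B(s) = (1 + s)*(-4 + s)
t(w, D) = -5 - w/106 (t(w, D) = -5 + ((D - D)/111 + w/(-106)) = -5 + (0*(1/111) + w*(-1/106)) = -5 + (0 - w/106) = -5 - w/106)
-36065/25120 - 23503/t(B(8), -125) = -36065/25120 - 23503/(-5 - (-4 + 8² - 3*8)/106) = -36065*1/25120 - 23503/(-5 - (-4 + 64 - 24)/106) = -7213/5024 - 23503/(-5 - 1/106*36) = -7213/5024 - 23503/(-5 - 18/53) = -7213/5024 - 23503/(-283/53) = -7213/5024 - 23503*(-53/283) = -7213/5024 + 1245659/283 = 6256149537/1421792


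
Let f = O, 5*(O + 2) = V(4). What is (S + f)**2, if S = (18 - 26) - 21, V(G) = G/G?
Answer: 23716/25 ≈ 948.64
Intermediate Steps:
V(G) = 1
O = -9/5 (O = -2 + (1/5)*1 = -2 + 1/5 = -9/5 ≈ -1.8000)
S = -29 (S = -8 - 21 = -29)
f = -9/5 ≈ -1.8000
(S + f)**2 = (-29 - 9/5)**2 = (-154/5)**2 = 23716/25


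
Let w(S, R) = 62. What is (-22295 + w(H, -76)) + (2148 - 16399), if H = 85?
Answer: -36484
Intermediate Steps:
(-22295 + w(H, -76)) + (2148 - 16399) = (-22295 + 62) + (2148 - 16399) = -22233 - 14251 = -36484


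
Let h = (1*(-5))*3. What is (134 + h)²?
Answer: 14161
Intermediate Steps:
h = -15 (h = -5*3 = -15)
(134 + h)² = (134 - 15)² = 119² = 14161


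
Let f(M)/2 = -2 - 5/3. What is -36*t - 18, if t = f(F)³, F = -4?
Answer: 42538/3 ≈ 14179.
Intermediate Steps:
f(M) = -22/3 (f(M) = 2*(-2 - 5/3) = 2*(-11/3) = -22/3)
t = -10648/27 (t = (-22/3)³ = -10648/27 ≈ -394.37)
-36*t - 18 = -36*(-10648/27) - 18 = 42592/3 - 18 = 42538/3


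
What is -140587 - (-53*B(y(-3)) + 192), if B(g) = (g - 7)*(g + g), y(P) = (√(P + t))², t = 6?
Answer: -142051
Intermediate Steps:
y(P) = 6 + P (y(P) = (√(P + 6))² = (√(6 + P))² = 6 + P)
B(g) = 2*g*(-7 + g) (B(g) = (-7 + g)*(2*g) = 2*g*(-7 + g))
-140587 - (-53*B(y(-3)) + 192) = -140587 - (-106*(6 - 3)*(-7 + (6 - 3)) + 192) = -140587 - (-106*3*(-7 + 3) + 192) = -140587 - (-106*3*(-4) + 192) = -140587 - (-53*(-24) + 192) = -140587 - (1272 + 192) = -140587 - 1*1464 = -140587 - 1464 = -142051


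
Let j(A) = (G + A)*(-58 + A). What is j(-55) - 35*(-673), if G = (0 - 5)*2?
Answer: 30900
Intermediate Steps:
G = -10 (G = -5*2 = -10)
j(A) = (-58 + A)*(-10 + A) (j(A) = (-10 + A)*(-58 + A) = (-58 + A)*(-10 + A))
j(-55) - 35*(-673) = (580 + (-55)² - 68*(-55)) - 35*(-673) = (580 + 3025 + 3740) - 1*(-23555) = 7345 + 23555 = 30900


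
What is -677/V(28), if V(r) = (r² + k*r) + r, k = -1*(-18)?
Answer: -677/1316 ≈ -0.51444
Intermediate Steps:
k = 18
V(r) = r² + 19*r (V(r) = (r² + 18*r) + r = r² + 19*r)
-677/V(28) = -677*1/(28*(19 + 28)) = -677/(28*47) = -677/1316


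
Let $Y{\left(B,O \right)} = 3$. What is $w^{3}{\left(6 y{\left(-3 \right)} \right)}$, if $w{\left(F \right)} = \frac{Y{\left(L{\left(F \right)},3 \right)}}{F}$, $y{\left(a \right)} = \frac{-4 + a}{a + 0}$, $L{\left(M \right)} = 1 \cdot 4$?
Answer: $\frac{27}{2744} \approx 0.0098397$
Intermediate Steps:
$L{\left(M \right)} = 4$
$y{\left(a \right)} = \frac{-4 + a}{a}$
$w{\left(F \right)} = \frac{3}{F}$
$w^{3}{\left(6 y{\left(-3 \right)} \right)} = \left(\frac{3}{6 \frac{-4 - 3}{-3}}\right)^{3} = \left(\frac{3}{6 \left(\left(- \frac{1}{3}\right) \left(-7\right)\right)}\right)^{3} = \left(\frac{3}{6 \cdot \frac{7}{3}}\right)^{3} = \left(\frac{3}{14}\right)^{3} = \frac{27}{2744}$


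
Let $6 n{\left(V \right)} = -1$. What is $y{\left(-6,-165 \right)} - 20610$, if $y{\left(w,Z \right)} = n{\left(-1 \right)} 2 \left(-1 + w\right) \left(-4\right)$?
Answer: $- \frac{61858}{3} \approx -20619.0$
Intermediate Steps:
$n{\left(V \right)} = - \frac{1}{6}$ ($n{\left(V \right)} = \frac{1}{6} \left(-1\right) = - \frac{1}{6}$)
$y{\left(w,Z \right)} = - \frac{4}{3} + \frac{4 w}{3}$ ($y{\left(w,Z \right)} = \left(- \frac{1}{6}\right) 2 \left(-1 + w\right) \left(-4\right) = - \frac{4 - 4 w}{3} = - \frac{4}{3} + \frac{4 w}{3}$)
$y{\left(-6,-165 \right)} - 20610 = \left(- \frac{4}{3} + \frac{4}{3} \left(-6\right)\right) - 20610 = \left(- \frac{4}{3} - 8\right) - 20610 = - \frac{28}{3} - 20610 = - \frac{61858}{3}$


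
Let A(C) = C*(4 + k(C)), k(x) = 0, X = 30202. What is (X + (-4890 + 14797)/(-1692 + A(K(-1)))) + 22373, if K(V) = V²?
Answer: 88736693/1688 ≈ 52569.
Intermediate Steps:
A(C) = 4*C (A(C) = C*(4 + 0) = C*4 = 4*C)
(X + (-4890 + 14797)/(-1692 + A(K(-1)))) + 22373 = (30202 + (-4890 + 14797)/(-1692 + 4*(-1)²)) + 22373 = (30202 + 9907/(-1692 + 4*1)) + 22373 = (30202 + 9907/(-1692 + 4)) + 22373 = (30202 + 9907/(-1688)) + 22373 = (30202 + 9907*(-1/1688)) + 22373 = (30202 - 9907/1688) + 22373 = 50971069/1688 + 22373 = 88736693/1688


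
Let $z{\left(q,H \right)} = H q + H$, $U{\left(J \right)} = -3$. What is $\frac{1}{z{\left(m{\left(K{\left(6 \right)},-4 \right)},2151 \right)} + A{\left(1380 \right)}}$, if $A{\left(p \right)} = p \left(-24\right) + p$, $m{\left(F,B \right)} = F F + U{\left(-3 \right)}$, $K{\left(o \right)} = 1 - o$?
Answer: $\frac{1}{17733} \approx 5.6392 \cdot 10^{-5}$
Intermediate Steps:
$m{\left(F,B \right)} = -3 + F^{2}$ ($m{\left(F,B \right)} = F F - 3 = F^{2} - 3 = -3 + F^{2}$)
$z{\left(q,H \right)} = H + H q$
$A{\left(p \right)} = - 23 p$ ($A{\left(p \right)} = - 24 p + p = - 23 p$)
$\frac{1}{z{\left(m{\left(K{\left(6 \right)},-4 \right)},2151 \right)} + A{\left(1380 \right)}} = \frac{1}{2151 \left(1 - \left(3 - \left(1 - 6\right)^{2}\right)\right) - 31740} = \frac{1}{2151 \left(1 - \left(3 - \left(-5\right)^{2}\right)\right) - 31740} = \frac{1}{2151 \left(1 + \left(-3 + 25\right)\right) - 31740} = \frac{1}{2151 \left(1 + 22\right) - 31740} = \frac{1}{2151 \cdot 23 - 31740} = \frac{1}{49473 - 31740} = \frac{1}{17733}$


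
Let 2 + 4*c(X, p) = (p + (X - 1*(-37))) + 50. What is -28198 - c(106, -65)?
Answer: -56459/2 ≈ -28230.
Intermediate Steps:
c(X, p) = 85/4 + X/4 + p/4 (c(X, p) = -½ + ((p + (X - 1*(-37))) + 50)/4 = -½ + ((p + (X + 37)) + 50)/4 = -½ + ((p + (37 + X)) + 50)/4 = -½ + ((37 + X + p) + 50)/4 = -½ + (87 + X + p)/4 = -½ + (87/4 + X/4 + p/4) = 85/4 + X/4 + p/4)
-28198 - c(106, -65) = -28198 - (85/4 + (¼)*106 + (¼)*(-65)) = -28198 - (85/4 + 53/2 - 65/4) = -28198 - 1*63/2 = -28198 - 63/2 = -56459/2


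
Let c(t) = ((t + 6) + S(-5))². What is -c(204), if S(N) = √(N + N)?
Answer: -(210 + I*√10)² ≈ -44090.0 - 1328.2*I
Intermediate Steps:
S(N) = √2*√N (S(N) = √(2*N) = √2*√N)
c(t) = (6 + t + I*√10)² (c(t) = ((t + 6) + √2*√(-5))² = ((6 + t) + √2*(I*√5))² = ((6 + t) + I*√10)² = (6 + t + I*√10)²)
-c(204) = -(6 + 204 + I*√10)² = -(210 + I*√10)²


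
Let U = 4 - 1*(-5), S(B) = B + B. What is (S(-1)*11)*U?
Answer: -198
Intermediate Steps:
S(B) = 2*B
U = 9 (U = 4 + 5 = 9)
(S(-1)*11)*U = ((2*(-1))*11)*9 = -2*11*9 = -22*9 = -198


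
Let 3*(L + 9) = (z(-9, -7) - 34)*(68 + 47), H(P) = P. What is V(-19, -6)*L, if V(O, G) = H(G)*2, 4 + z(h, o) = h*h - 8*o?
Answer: -45432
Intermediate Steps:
z(h, o) = -4 + h**2 - 8*o (z(h, o) = -4 + (h*h - 8*o) = -4 + (h**2 - 8*o) = -4 + h**2 - 8*o)
V(O, G) = 2*G (V(O, G) = G*2 = 2*G)
L = 3786 (L = -9 + (((-4 + (-9)**2 - 8*(-7)) - 34)*(68 + 47))/3 = -9 + (((-4 + 81 + 56) - 34)*115)/3 = -9 + ((133 - 34)*115)/3 = -9 + (99*115)/3 = -9 + (1/3)*11385 = -9 + 3795 = 3786)
V(-19, -6)*L = (2*(-6))*3786 = -12*3786 = -45432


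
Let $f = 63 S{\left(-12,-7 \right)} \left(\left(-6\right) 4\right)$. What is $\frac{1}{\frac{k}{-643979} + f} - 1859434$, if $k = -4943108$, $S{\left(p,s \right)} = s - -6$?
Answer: $- \frac{1819715291640525}{978639356} \approx -1.8594 \cdot 10^{6}$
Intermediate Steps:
$S{\left(p,s \right)} = 6 + s$ ($S{\left(p,s \right)} = s + 6 = 6 + s$)
$f = 1512$ ($f = 63 \left(6 - 7\right) \left(\left(-6\right) 4\right) = 63 \left(-1\right) \left(-24\right) = \left(-63\right) \left(-24\right) = 1512$)
$\frac{1}{\frac{k}{-643979} + f} - 1859434 = \frac{1}{- \frac{4943108}{-643979} + 1512} - 1859434 = \frac{1}{\left(-4943108\right) \left(- \frac{1}{643979}\right) + 1512} - 1859434 = \frac{1}{\frac{4943108}{643979} + 1512} - 1859434 = \frac{1}{\frac{978639356}{643979}} - 1859434 = \frac{643979}{978639356} - 1859434 = - \frac{1819715291640525}{978639356}$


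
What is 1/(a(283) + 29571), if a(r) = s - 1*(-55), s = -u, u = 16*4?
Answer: 1/29562 ≈ 3.3827e-5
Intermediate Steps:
u = 64
s = -64 (s = -1*64 = -64)
a(r) = -9 (a(r) = -64 - 1*(-55) = -64 + 55 = -9)
1/(a(283) + 29571) = 1/(-9 + 29571) = 1/29562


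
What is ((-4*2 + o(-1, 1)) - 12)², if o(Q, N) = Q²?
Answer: 361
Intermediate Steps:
((-4*2 + o(-1, 1)) - 12)² = ((-4*2 + (-1)²) - 12)² = ((-8 + 1) - 12)² = (-7 - 12)² = (-19)² = 361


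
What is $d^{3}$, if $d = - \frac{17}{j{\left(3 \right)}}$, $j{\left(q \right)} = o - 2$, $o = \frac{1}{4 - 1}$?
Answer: $\frac{132651}{125} \approx 1061.2$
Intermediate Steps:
$o = \frac{1}{3} \approx 0.33333$
$j{\left(q \right)} = - \frac{5}{3}$ ($j{\left(q \right)} = \frac{1}{3} - 2 = - \frac{5}{3}$)
$d = \frac{51}{5}$ ($d = - \frac{17}{- \frac{5}{3}} = \left(-17\right) \left(- \frac{3}{5}\right) = \frac{51}{5} \approx 10.2$)
$d^{3} = \left(\frac{51}{5}\right)^{3} = \frac{132651}{125}$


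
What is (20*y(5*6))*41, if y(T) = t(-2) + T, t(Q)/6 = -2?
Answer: 14760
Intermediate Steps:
t(Q) = -12 (t(Q) = 6*(-2) = -12)
y(T) = -12 + T
(20*y(5*6))*41 = (20*(-12 + 5*6))*41 = (20*(-12 + 30))*41 = (20*18)*41 = 360*41 = 14760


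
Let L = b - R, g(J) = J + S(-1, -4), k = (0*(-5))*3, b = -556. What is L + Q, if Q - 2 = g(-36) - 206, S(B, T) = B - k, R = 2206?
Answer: -3003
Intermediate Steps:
k = 0 (k = 0*3 = 0)
S(B, T) = B (S(B, T) = B - 1*0 = B + 0 = B)
g(J) = -1 + J (g(J) = J - 1 = -1 + J)
L = -2762 (L = -556 - 1*2206 = -556 - 2206 = -2762)
Q = -241 (Q = 2 + ((-1 - 36) - 206) = 2 + (-37 - 206) = 2 - 243 = -241)
L + Q = -2762 - 241 = -3003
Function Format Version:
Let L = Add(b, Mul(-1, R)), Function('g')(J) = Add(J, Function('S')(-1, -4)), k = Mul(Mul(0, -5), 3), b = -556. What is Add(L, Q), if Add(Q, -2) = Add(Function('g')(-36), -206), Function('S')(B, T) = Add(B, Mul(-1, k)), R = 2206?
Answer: -3003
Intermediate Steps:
k = 0 (k = Mul(0, 3) = 0)
Function('S')(B, T) = B (Function('S')(B, T) = Add(B, Mul(-1, 0)) = Add(B, 0) = B)
Function('g')(J) = Add(-1, J) (Function('g')(J) = Add(J, -1) = Add(-1, J))
L = -2762 (L = Add(-556, Mul(-1, 2206)) = Add(-556, -2206) = -2762)
Q = -241 (Q = Add(2, Add(Add(-1, -36), -206)) = Add(2, Add(-37, -206)) = Add(2, -243) = -241)
Add(L, Q) = Add(-2762, -241) = -3003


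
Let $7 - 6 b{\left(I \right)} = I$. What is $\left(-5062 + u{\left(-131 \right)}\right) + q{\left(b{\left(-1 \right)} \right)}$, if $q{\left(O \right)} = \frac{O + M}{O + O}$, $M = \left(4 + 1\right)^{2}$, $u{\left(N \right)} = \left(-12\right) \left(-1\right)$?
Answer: $- \frac{40321}{8} \approx -5040.1$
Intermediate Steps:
$u{\left(N \right)} = 12$
$M = 25$ ($M = 5^{2} = 25$)
$b{\left(I \right)} = \frac{7}{6} - \frac{I}{6}$
$q{\left(O \right)} = \frac{25 + O}{2 O}$ ($q{\left(O \right)} = \frac{O + 25}{O + O} = \frac{25 + O}{2 O}$)
$\left(-5062 + u{\left(-131 \right)}\right) + q{\left(b{\left(-1 \right)} \right)} = \left(-5062 + 12\right) + \frac{25 + \left(\frac{7}{6} - - \frac{1}{6}\right)}{2 \left(\frac{7}{6} - - \frac{1}{6}\right)} = -5050 + \frac{25 + \left(\frac{7}{6} + \frac{1}{6}\right)}{2 \left(\frac{7}{6} + \frac{1}{6}\right)} = -5050 + \frac{25 + \frac{4}{3}}{2 \cdot \frac{4}{3}} = -5050 + \frac{1}{2} \cdot \frac{3}{4} \cdot \frac{79}{3} = -5050 + \frac{79}{8} = - \frac{40321}{8}$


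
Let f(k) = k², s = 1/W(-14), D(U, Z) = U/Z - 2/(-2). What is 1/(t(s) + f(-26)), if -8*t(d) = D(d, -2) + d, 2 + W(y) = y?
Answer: 256/173025 ≈ 0.0014796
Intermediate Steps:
W(y) = -2 + y
D(U, Z) = 1 + U/Z (D(U, Z) = U/Z - 2*(-½) = U/Z + 1 = 1 + U/Z)
s = -1/16 (s = 1/(-2 - 14) = 1/(-16) = -1/16 ≈ -0.062500)
t(d) = -⅛ - d/16 (t(d) = -((d - 2)/(-2) + d)/8 = -(-(-2 + d)/2 + d)/8 = -((1 - d/2) + d)/8 = -(1 + d/2)/8 = -⅛ - d/16)
1/(t(s) + f(-26)) = 1/((-⅛ - 1/16*(-1/16)) + (-26)²) = 1/((-⅛ + 1/256) + 676) = 1/(-31/256 + 676) = 1/(173025/256) = 256/173025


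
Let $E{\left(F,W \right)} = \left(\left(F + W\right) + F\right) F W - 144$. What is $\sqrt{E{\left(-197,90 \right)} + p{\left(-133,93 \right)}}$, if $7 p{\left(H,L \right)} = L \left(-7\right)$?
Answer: $\sqrt{5389683} \approx 2321.6$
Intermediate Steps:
$p{\left(H,L \right)} = - L$ ($p{\left(H,L \right)} = \frac{L \left(-7\right)}{7} = \frac{\left(-7\right) L}{7} = - L$)
$E{\left(F,W \right)} = -144 + F W \left(W + 2 F\right)$ ($E{\left(F,W \right)} = \left(W + 2 F\right) F W - 144 = F \left(W + 2 F\right) W - 144 = F W \left(W + 2 F\right) - 144 = -144 + F W \left(W + 2 F\right)$)
$\sqrt{E{\left(-197,90 \right)} + p{\left(-133,93 \right)}} = \sqrt{\left(-144 - 197 \cdot 90^{2} + 2 \cdot 90 \left(-197\right)^{2}\right) - 93} = \sqrt{\left(-144 - 1595700 + 2 \cdot 90 \cdot 38809\right) - 93} = \sqrt{\left(-144 - 1595700 + 6985620\right) - 93} = \sqrt{5389776 - 93} = \sqrt{5389683}$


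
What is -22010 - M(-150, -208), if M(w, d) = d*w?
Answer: -53210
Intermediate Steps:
-22010 - M(-150, -208) = -22010 - (-208)*(-150) = -22010 - 1*31200 = -22010 - 31200 = -53210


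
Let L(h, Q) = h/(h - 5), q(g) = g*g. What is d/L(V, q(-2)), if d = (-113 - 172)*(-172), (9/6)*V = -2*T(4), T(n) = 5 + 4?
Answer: 69445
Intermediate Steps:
T(n) = 9
V = -12 (V = 2*(-2*9)/3 = (⅔)*(-18) = -12)
q(g) = g²
d = 49020 (d = -285*(-172) = 49020)
L(h, Q) = h/(-5 + h)
d/L(V, q(-2)) = 49020/((-12/(-5 - 12))) = 49020/((-12/(-17))) = 49020/((-12*(-1/17))) = 49020/(12/17) = 49020*(17/12) = 69445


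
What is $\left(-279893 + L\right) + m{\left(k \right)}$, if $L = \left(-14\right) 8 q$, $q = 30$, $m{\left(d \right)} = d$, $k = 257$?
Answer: $-282996$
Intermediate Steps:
$L = -3360$ ($L = \left(-14\right) 8 \cdot 30 = \left(-112\right) 30 = -3360$)
$\left(-279893 + L\right) + m{\left(k \right)} = \left(-279893 - 3360\right) + 257 = -283253 + 257 = -282996$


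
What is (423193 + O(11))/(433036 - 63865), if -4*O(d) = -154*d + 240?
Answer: 282371/246114 ≈ 1.1473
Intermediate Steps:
O(d) = -60 + 77*d/2 (O(d) = -(-154*d + 240)/4 = -(240 - 154*d)/4 = -60 + 77*d/2)
(423193 + O(11))/(433036 - 63865) = (423193 + (-60 + (77/2)*11))/(433036 - 63865) = (423193 + (-60 + 847/2))/369171 = (423193 + 727/2)*(1/369171) = (847113/2)*(1/369171) = 282371/246114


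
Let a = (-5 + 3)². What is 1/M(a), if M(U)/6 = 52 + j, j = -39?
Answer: 1/78 ≈ 0.012821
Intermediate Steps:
a = 4 (a = (-2)² = 4)
M(U) = 78 (M(U) = 6*(52 - 39) = 6*13 = 78)
1/M(a) = 1/78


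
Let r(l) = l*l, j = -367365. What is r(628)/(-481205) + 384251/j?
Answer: -420110039/225194745 ≈ -1.8655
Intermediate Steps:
r(l) = l²
r(628)/(-481205) + 384251/j = 628²/(-481205) + 384251/(-367365) = 394384*(-1/481205) + 384251*(-1/367365) = -2512/3065 - 384251/367365 = -420110039/225194745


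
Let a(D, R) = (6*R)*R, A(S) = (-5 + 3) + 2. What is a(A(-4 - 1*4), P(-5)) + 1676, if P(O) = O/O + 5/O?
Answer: 1676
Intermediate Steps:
A(S) = 0 (A(S) = -2 + 2 = 0)
P(O) = 1 + 5/O
a(D, R) = 6*R**2
a(A(-4 - 1*4), P(-5)) + 1676 = 6*((5 - 5)/(-5))**2 + 1676 = 6*(-1/5*0)**2 + 1676 = 6*0**2 + 1676 = 6*0 + 1676 = 0 + 1676 = 1676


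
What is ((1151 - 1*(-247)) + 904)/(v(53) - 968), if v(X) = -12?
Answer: -1151/490 ≈ -2.3490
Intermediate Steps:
((1151 - 1*(-247)) + 904)/(v(53) - 968) = ((1151 - 1*(-247)) + 904)/(-12 - 968) = ((1151 + 247) + 904)/(-980) = (1398 + 904)*(-1/980) = 2302*(-1/980) = -1151/490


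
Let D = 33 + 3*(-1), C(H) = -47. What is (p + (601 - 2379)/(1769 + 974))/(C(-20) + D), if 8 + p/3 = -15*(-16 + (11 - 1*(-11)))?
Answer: 808220/46631 ≈ 17.332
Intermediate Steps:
D = 30 (D = 33 - 3 = 30)
p = -294 (p = -24 + 3*(-15*(-16 + (11 - 1*(-11)))) = -24 + 3*(-15*(-16 + (11 + 11))) = -24 + 3*(-15*(-16 + 22)) = -24 + 3*(-15*6) = -24 + 3*(-90) = -24 - 270 = -294)
(p + (601 - 2379)/(1769 + 974))/(C(-20) + D) = (-294 + (601 - 2379)/(1769 + 974))/(-47 + 30) = (-294 - 1778/2743)/(-17) = (-294 - 1778*1/2743)*(-1/17) = (-294 - 1778/2743)*(-1/17) = -808220/2743*(-1/17) = 808220/46631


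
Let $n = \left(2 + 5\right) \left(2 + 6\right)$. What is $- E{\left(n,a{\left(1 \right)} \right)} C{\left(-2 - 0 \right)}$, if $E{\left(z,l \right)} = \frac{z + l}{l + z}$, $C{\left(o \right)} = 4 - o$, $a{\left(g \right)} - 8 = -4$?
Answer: $-6$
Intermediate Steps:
$a{\left(g \right)} = 4$ ($a{\left(g \right)} = 8 - 4 = 4$)
$n = 56$ ($n = 7 \cdot 8 = 56$)
$E{\left(z,l \right)} = 1$ ($E{\left(z,l \right)} = \frac{l + z}{l + z} = 1$)
$- E{\left(n,a{\left(1 \right)} \right)} C{\left(-2 - 0 \right)} = \left(-1\right) 1 \left(4 - \left(-2 - 0\right)\right) = - (4 - \left(-2 + 0\right)) = - (4 - -2) = - (4 + 2) = \left(-1\right) 6 = -6$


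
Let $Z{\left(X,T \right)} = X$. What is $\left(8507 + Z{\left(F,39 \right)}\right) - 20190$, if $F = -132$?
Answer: $-11815$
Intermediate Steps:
$\left(8507 + Z{\left(F,39 \right)}\right) - 20190 = \left(8507 - 132\right) - 20190 = 8375 - 20190 = -11815$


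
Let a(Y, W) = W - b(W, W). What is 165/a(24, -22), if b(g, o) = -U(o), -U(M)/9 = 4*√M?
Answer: -165/1318 + 135*I*√22/659 ≈ -0.12519 + 0.96086*I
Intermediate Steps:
U(M) = -36*√M
b(g, o) = 36*√o (b(g, o) = -(-36)*√o = 36*√o)
a(Y, W) = W - 36*√W
165/a(24, -22) = 165/(-22 - 36*I*√22)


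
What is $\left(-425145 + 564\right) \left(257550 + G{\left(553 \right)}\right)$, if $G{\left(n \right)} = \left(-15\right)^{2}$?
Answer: $-109446367275$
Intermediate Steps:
$G{\left(n \right)} = 225$
$\left(-425145 + 564\right) \left(257550 + G{\left(553 \right)}\right) = \left(-425145 + 564\right) \left(257550 + 225\right) = \left(-424581\right) 257775 = -109446367275$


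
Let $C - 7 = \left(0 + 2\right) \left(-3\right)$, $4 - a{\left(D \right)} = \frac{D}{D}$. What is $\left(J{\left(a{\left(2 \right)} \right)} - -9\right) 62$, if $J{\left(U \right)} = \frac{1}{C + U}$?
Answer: $\frac{1147}{2} \approx 573.5$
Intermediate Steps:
$a{\left(D \right)} = 3$ ($a{\left(D \right)} = 4 - \frac{D}{D} = 4 - 1 = 3$)
$C = 1$ ($C = 7 + \left(0 + 2\right) \left(-3\right) = 7 + 2 \left(-3\right) = 7 - 6 = 1$)
$J{\left(U \right)} = \frac{1}{1 + U}$
$\left(J{\left(a{\left(2 \right)} \right)} - -9\right) 62 = \left(\frac{1}{1 + 3} - -9\right) 62 = \left(\frac{1}{4} + 9\right) 62 = \frac{37}{4} \cdot 62 = \frac{1147}{2}$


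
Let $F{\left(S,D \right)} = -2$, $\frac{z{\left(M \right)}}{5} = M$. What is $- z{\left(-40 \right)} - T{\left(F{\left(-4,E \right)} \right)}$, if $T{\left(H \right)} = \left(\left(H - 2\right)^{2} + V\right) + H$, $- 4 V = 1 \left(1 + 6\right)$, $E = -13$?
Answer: $\frac{751}{4} \approx 187.75$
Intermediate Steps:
$z{\left(M \right)} = 5 M$
$V = - \frac{7}{4}$ ($V = - \frac{1 \left(1 + 6\right)}{4} = - \frac{1 \cdot 7}{4} = \left(- \frac{1}{4}\right) 7 = - \frac{7}{4} \approx -1.75$)
$T{\left(H \right)} = - \frac{7}{4} + H + \left(-2 + H\right)^{2}$ ($T{\left(H \right)} = \left(\left(H - 2\right)^{2} - \frac{7}{4}\right) + H = \left(\left(-2 + H\right)^{2} - \frac{7}{4}\right) + H = \left(- \frac{7}{4} + \left(-2 + H\right)^{2}\right) + H = - \frac{7}{4} + H + \left(-2 + H\right)^{2}$)
$- z{\left(-40 \right)} - T{\left(F{\left(-4,E \right)} \right)} = - 5 \left(-40\right) - \left(\frac{9}{4} + \left(-2\right)^{2} - -6\right) = \left(-1\right) \left(-200\right) - \left(\frac{9}{4} + 4 + 6\right) = 200 - \frac{49}{4} = \frac{751}{4}$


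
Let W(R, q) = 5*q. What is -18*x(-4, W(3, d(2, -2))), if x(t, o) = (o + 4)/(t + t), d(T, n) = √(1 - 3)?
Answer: 9 + 45*I*√2/4 ≈ 9.0 + 15.91*I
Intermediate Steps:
d(T, n) = I*√2 (d(T, n) = √(-2) = I*√2)
x(t, o) = (4 + o)/(2*t) (x(t, o) = (4 + o)/((2*t)) = (4 + o)*(1/(2*t)) = (4 + o)/(2*t))
-18*x(-4, W(3, d(2, -2))) = -9*(4 + 5*(I*√2))/(-4) = -9*(-1)*(4 + 5*I*√2)/4 = -18*(-½ - 5*I*√2/8) = 9 + 45*I*√2/4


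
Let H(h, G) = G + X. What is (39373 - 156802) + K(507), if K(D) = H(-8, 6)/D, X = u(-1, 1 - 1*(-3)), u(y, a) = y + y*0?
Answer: -59536498/507 ≈ -1.1743e+5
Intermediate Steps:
u(y, a) = y (u(y, a) = y + 0 = y)
X = -1
H(h, G) = -1 + G (H(h, G) = G - 1 = -1 + G)
K(D) = 5/D (K(D) = (-1 + 6)/D = 5/D)
(39373 - 156802) + K(507) = (39373 - 156802) + 5/507 = -117429 + 5*(1/507) = -117429 + 5/507 = -59536498/507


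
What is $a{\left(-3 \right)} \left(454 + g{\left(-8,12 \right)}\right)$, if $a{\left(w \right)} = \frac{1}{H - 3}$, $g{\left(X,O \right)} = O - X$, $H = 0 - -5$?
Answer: $237$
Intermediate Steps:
$H = 5$ ($H = 0 + 5 = 5$)
$a{\left(w \right)} = \frac{1}{2}$ ($a{\left(w \right)} = \frac{1}{5 - 3} = \frac{1}{2}$)
$a{\left(-3 \right)} \left(454 + g{\left(-8,12 \right)}\right) = \frac{454 + \left(12 - -8\right)}{2} = \frac{454 + \left(12 + 8\right)}{2} = \frac{454 + 20}{2} = \frac{1}{2} \cdot 474 = 237$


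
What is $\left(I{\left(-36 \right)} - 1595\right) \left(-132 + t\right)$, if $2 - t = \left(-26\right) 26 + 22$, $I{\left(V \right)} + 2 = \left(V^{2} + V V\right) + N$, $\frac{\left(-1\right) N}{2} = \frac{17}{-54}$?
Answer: $\frac{14086168}{27} \approx 5.2171 \cdot 10^{5}$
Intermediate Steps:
$N = \frac{17}{27}$ ($N = - 2 \frac{17}{-54} = - 2 \cdot 17 \left(- \frac{1}{54}\right) = \left(-2\right) \left(- \frac{17}{54}\right) = \frac{17}{27} \approx 0.62963$)
$I{\left(V \right)} = - \frac{37}{27} + 2 V^{2}$ ($I{\left(V \right)} = -2 + \left(\left(V^{2} + V V\right) + \frac{17}{27}\right) = -2 + \left(\left(V^{2} + V^{2}\right) + \frac{17}{27}\right) = -2 + \left(2 V^{2} + \frac{17}{27}\right) = -2 + \left(\frac{17}{27} + 2 V^{2}\right) = - \frac{37}{27} + 2 V^{2}$)
$t = 656$ ($t = 2 - \left(\left(-26\right) 26 + 22\right) = 2 - \left(-676 + 22\right) = 2 - -654 = 2 + 654 = 656$)
$\left(I{\left(-36 \right)} - 1595\right) \left(-132 + t\right) = \left(\left(- \frac{37}{27} + 2 \left(-36\right)^{2}\right) - 1595\right) \left(-132 + 656\right) = \left(\left(- \frac{37}{27} + 2 \cdot 1296\right) - 1595\right) 524 = \left(\left(- \frac{37}{27} + 2592\right) - 1595\right) 524 = \left(\frac{69947}{27} - 1595\right) 524 = \frac{26882}{27} \cdot 524 = \frac{14086168}{27}$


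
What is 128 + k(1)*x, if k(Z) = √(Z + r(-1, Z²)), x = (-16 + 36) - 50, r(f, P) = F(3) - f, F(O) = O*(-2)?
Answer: 128 - 60*I ≈ 128.0 - 60.0*I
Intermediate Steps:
F(O) = -2*O
r(f, P) = -6 - f (r(f, P) = -2*3 - f = -6 - f)
x = -30 (x = 20 - 50 = -30)
k(Z) = √(-5 + Z) (k(Z) = √(Z + (-6 - 1*(-1))) = √(Z + (-6 + 1)) = √(Z - 5) = √(-5 + Z))
128 + k(1)*x = 128 + √(-5 + 1)*(-30) = 128 + √(-4)*(-30) = 128 + (2*I)*(-30) = 128 - 60*I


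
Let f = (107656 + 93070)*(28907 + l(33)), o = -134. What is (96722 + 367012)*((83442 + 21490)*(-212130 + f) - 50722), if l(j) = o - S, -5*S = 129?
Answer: 1406400389895373755732/5 ≈ 2.8128e+20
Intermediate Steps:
S = -129/5 (S = -⅕*129 = -129/5 ≈ -25.800)
l(j) = -541/5 (l(j) = -134 - 1*(-129/5) = -134 + 129/5 = -541/5)
f = 28903339644/5 (f = (107656 + 93070)*(28907 - 541/5) = 200726*(143994/5) = 28903339644/5 ≈ 5.7807e+9)
(96722 + 367012)*((83442 + 21490)*(-212130 + f) - 50722) = (96722 + 367012)*((83442 + 21490)*(-212130 + 28903339644/5) - 50722) = 463734*(104932*(28902278994/5) - 50722) = 463734*(3032773939398408/5 - 50722) = 463734*(3032773939144798/5) = 1406400389895373755732/5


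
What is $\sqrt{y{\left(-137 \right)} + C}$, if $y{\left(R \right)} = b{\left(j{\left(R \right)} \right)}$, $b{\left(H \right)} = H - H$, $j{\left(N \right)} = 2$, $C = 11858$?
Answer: $77 \sqrt{2} \approx 108.89$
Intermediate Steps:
$b{\left(H \right)} = 0$
$y{\left(R \right)} = 0$
$\sqrt{y{\left(-137 \right)} + C} = \sqrt{0 + 11858} = \sqrt{11858} = 77 \sqrt{2}$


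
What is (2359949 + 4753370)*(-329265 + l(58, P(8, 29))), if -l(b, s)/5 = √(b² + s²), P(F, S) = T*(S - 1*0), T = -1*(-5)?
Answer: -2342166980535 - 1031431255*√29 ≈ -2.3477e+12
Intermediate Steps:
T = 5
P(F, S) = 5*S (P(F, S) = 5*(S - 1*0) = 5*(S + 0) = 5*S)
l(b, s) = -5*√(b² + s²)
(2359949 + 4753370)*(-329265 + l(58, P(8, 29))) = (2359949 + 4753370)*(-329265 - 5*√(58² + (5*29)²)) = 7113319*(-329265 - 5*√(3364 + 145²)) = 7113319*(-329265 - 5*√(3364 + 21025)) = 7113319*(-329265 - 145*√29) = -2342166980535 - 1031431255*√29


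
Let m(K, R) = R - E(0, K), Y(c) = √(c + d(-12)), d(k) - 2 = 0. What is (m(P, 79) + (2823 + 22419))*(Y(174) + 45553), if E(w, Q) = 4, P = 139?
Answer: 1153265301 + 101268*√11 ≈ 1.1536e+9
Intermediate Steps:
d(k) = 2 (d(k) = 2 + 0 = 2)
Y(c) = √(2 + c) (Y(c) = √(c + 2) = √(2 + c))
m(K, R) = -4 + R (m(K, R) = R - 1*4 = R - 4 = -4 + R)
(m(P, 79) + (2823 + 22419))*(Y(174) + 45553) = ((-4 + 79) + (2823 + 22419))*(√(2 + 174) + 45553) = (75 + 25242)*(√176 + 45553) = 25317*(4*√11 + 45553) = 25317*(45553 + 4*√11) = 1153265301 + 101268*√11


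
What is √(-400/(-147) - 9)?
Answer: I*√2769/21 ≈ 2.5058*I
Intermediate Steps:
√(-400/(-147) - 9) = √(-400*(-1/147) - 9) = √(400/147 - 9) = √(-923/147) = I*√2769/21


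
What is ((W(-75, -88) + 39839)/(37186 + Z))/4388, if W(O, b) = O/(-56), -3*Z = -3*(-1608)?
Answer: 2231059/8742510784 ≈ 0.00025520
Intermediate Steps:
Z = -1608 (Z = -(-1)*(-1608) = -⅓*4824 = -1608)
W(O, b) = -O/56 (W(O, b) = O*(-1/56) = -O/56)
((W(-75, -88) + 39839)/(37186 + Z))/4388 = ((-1/56*(-75) + 39839)/(37186 - 1608))/4388 = ((75/56 + 39839)/35578)*(1/4388) = ((2231059/56)*(1/35578))*(1/4388) = (2231059/1992368)*(1/4388) = 2231059/8742510784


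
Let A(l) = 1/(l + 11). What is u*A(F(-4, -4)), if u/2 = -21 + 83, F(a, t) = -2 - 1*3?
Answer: 62/3 ≈ 20.667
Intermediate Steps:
F(a, t) = -5 (F(a, t) = -2 - 3 = -5)
A(l) = 1/(11 + l)
u = 124 (u = 2*(-21 + 83) = 2*62 = 124)
u*A(F(-4, -4)) = 124/(11 - 5) = 124/6 = 124*(⅙) = 62/3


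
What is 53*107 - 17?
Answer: 5654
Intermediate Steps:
53*107 - 17 = 5671 - 17 = 5654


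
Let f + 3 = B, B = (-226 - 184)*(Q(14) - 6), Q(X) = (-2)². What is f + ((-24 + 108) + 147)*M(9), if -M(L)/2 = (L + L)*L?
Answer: -74027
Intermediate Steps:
Q(X) = 4
M(L) = -4*L² (M(L) = -2*(L + L)*L = -2*2*L*L = -4*L²)
B = 820 (B = (-226 - 184)*(4 - 6) = -410*(-2) = 820)
f = 817 (f = -3 + 820 = 817)
f + ((-24 + 108) + 147)*M(9) = 817 + ((-24 + 108) + 147)*(-4*9²) = 817 + (84 + 147)*(-4*81) = 817 + 231*(-324) = 817 - 74844 = -74027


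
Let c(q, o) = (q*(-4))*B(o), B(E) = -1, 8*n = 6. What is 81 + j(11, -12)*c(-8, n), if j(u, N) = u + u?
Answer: -623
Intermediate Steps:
n = ¾ (n = (⅛)*6 = ¾ ≈ 0.75000)
c(q, o) = 4*q (c(q, o) = (q*(-4))*(-1) = -4*q*(-1) = 4*q)
j(u, N) = 2*u
81 + j(11, -12)*c(-8, n) = 81 + (2*11)*(4*(-8)) = 81 + 22*(-32) = 81 - 704 = -623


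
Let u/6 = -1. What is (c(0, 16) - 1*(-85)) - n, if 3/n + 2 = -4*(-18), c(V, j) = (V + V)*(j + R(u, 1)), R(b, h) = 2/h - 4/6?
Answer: 5947/70 ≈ 84.957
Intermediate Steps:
u = -6 (u = 6*(-1) = -6)
R(b, h) = -⅔ + 2/h (R(b, h) = 2/h - 4*⅙ = 2/h - ⅔ = -⅔ + 2/h)
c(V, j) = 2*V*(4/3 + j) (c(V, j) = (V + V)*(j + (-⅔ + 2/1)) = (2*V)*(j + (-⅔ + 2*1)) = (2*V)*(j + (-⅔ + 2)) = (2*V)*(j + 4/3) = (2*V)*(4/3 + j) = 2*V*(4/3 + j))
n = 3/70 (n = 3/(-2 - 4*(-18)) = 3/(-2 + 72) = 3/70 ≈ 0.042857)
(c(0, 16) - 1*(-85)) - n = ((⅔)*0*(4 + 3*16) - 1*(-85)) - 1*3/70 = ((⅔)*0*(4 + 48) + 85) - 3/70 = ((⅔)*0*52 + 85) - 3/70 = (0 + 85) - 3/70 = 85 - 3/70 = 5947/70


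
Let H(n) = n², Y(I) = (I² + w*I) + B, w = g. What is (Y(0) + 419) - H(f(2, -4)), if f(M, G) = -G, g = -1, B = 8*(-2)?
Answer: 387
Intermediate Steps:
B = -16
w = -1
Y(I) = -16 + I² - I (Y(I) = (I² - I) - 16 = -16 + I² - I)
(Y(0) + 419) - H(f(2, -4)) = ((-16 + 0² - 1*0) + 419) - (-1*(-4))² = ((-16 + 0 + 0) + 419) - 1*4² = (-16 + 419) - 1*16 = 403 - 16 = 387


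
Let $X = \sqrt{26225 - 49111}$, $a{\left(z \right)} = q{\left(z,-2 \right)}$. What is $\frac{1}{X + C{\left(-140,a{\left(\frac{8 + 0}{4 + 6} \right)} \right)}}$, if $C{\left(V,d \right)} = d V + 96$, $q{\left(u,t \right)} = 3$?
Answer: $- \frac{162}{63931} - \frac{i \sqrt{22886}}{127862} \approx -0.002534 - 0.0011832 i$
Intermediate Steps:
$a{\left(z \right)} = 3$
$C{\left(V,d \right)} = 96 + V d$ ($C{\left(V,d \right)} = V d + 96 = 96 + V d$)
$X = i \sqrt{22886}$ ($X = \sqrt{-22886} = i \sqrt{22886} \approx 151.28 i$)
$\frac{1}{X + C{\left(-140,a{\left(\frac{8 + 0}{4 + 6} \right)} \right)}} = \frac{1}{i \sqrt{22886} + \left(96 - 420\right)} = \frac{1}{i \sqrt{22886} - 324} = \frac{1}{-324 + i \sqrt{22886}}$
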